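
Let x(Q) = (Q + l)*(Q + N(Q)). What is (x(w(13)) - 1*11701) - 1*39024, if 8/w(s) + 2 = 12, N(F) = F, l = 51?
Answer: -1266053/25 ≈ -50642.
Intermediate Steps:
w(s) = 4/5 (w(s) = 8/(-2 + 12) = 8/10 = 8*(1/10) = 4/5)
x(Q) = 2*Q*(51 + Q) (x(Q) = (Q + 51)*(Q + Q) = (51 + Q)*(2*Q) = 2*Q*(51 + Q))
(x(w(13)) - 1*11701) - 1*39024 = (2*(4/5)*(51 + 4/5) - 1*11701) - 1*39024 = (2*(4/5)*(259/5) - 11701) - 39024 = (2072/25 - 11701) - 39024 = -290453/25 - 39024 = -1266053/25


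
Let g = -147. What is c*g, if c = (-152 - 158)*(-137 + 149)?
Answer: 546840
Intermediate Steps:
c = -3720 (c = -310*12 = -3720)
c*g = -3720*(-147) = 546840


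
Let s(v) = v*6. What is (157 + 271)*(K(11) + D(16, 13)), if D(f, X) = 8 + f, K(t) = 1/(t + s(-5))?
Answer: 194740/19 ≈ 10249.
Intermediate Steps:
s(v) = 6*v
K(t) = 1/(-30 + t) (K(t) = 1/(t + 6*(-5)) = 1/(t - 30) = 1/(-30 + t))
(157 + 271)*(K(11) + D(16, 13)) = (157 + 271)*(1/(-30 + 11) + (8 + 16)) = 428*(1/(-19) + 24) = 428*(-1/19 + 24) = 428*(455/19) = 194740/19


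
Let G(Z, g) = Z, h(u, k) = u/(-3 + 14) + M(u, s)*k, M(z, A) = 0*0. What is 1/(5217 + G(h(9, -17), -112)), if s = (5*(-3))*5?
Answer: 11/57396 ≈ 0.00019165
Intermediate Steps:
s = -75 (s = -15*5 = -75)
M(z, A) = 0
h(u, k) = u/11 (h(u, k) = u/(-3 + 14) + 0*k = u/11 + 0 = u/11)
1/(5217 + G(h(9, -17), -112)) = 1/(5217 + (1/11)*9) = 1/(5217 + 9/11) = 1/(57396/11) = 11/57396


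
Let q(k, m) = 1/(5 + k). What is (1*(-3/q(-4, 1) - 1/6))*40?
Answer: -380/3 ≈ -126.67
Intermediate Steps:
(1*(-3/q(-4, 1) - 1/6))*40 = (1*(-3/(1/(5 - 4)) - 1/6))*40 = (1*(-3/(1/1) - 1*⅙))*40 = (1*(-3/1 - ⅙))*40 = (1*(-3*1 - ⅙))*40 = (1*(-3 - ⅙))*40 = (1*(-19/6))*40 = -19/6*40 = -380/3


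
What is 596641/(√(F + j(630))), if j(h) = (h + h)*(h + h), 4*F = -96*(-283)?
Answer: 596641*√398598/797196 ≈ 472.52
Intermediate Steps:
F = 6792 (F = (-96*(-283))/4 = (¼)*27168 = 6792)
j(h) = 4*h² (j(h) = (2*h)*(2*h) = 4*h²)
596641/(√(F + j(630))) = 596641/(√(6792 + 4*630²)) = 596641/(√(6792 + 4*396900)) = 596641/(√(6792 + 1587600)) = 596641/(√1594392) = 596641/((2*√398598)) = 596641*(√398598/797196) = 596641*√398598/797196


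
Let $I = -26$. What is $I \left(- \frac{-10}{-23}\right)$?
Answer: $\frac{260}{23} \approx 11.304$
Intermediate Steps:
$I \left(- \frac{-10}{-23}\right) = - 26 \left(- \frac{-10}{-23}\right) = - 26 \left(- \frac{\left(-10\right) \left(-1\right)}{23}\right) = - 26 \left(\left(-1\right) \frac{10}{23}\right) = \left(-26\right) \left(- \frac{10}{23}\right) = \frac{260}{23}$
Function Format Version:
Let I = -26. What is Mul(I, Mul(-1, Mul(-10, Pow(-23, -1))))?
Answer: Rational(260, 23) ≈ 11.304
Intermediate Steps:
Mul(I, Mul(-1, Mul(-10, Pow(-23, -1)))) = Mul(-26, Mul(-1, Mul(-10, Pow(-23, -1)))) = Mul(-26, Mul(-1, Mul(-10, Rational(-1, 23)))) = Mul(-26, Mul(-1, Rational(10, 23))) = Mul(-26, Rational(-10, 23)) = Rational(260, 23)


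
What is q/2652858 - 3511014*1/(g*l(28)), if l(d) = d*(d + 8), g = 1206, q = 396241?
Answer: -9086967077/3317841072 ≈ -2.7388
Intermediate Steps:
l(d) = d*(8 + d)
q/2652858 - 3511014*1/(g*l(28)) = 396241/2652858 - 3511014*1/(33768*(8 + 28)) = 396241*(1/2652858) - 3511014/((28*36)*1206) = 396241/2652858 - 3511014/(1008*1206) = 396241/2652858 - 3511014/1215648 = 396241/2652858 - 3511014*1/1215648 = 396241/2652858 - 585169/202608 = -9086967077/3317841072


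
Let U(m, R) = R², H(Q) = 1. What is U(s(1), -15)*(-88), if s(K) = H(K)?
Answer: -19800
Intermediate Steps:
s(K) = 1
U(s(1), -15)*(-88) = (-15)²*(-88) = 225*(-88) = -19800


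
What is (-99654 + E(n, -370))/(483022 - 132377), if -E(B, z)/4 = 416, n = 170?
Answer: -101318/350645 ≈ -0.28895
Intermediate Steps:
E(B, z) = -1664 (E(B, z) = -4*416 = -1664)
(-99654 + E(n, -370))/(483022 - 132377) = (-99654 - 1664)/(483022 - 132377) = -101318/350645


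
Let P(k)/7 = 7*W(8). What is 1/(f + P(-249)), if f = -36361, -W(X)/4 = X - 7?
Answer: -1/36557 ≈ -2.7355e-5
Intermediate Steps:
W(X) = 28 - 4*X (W(X) = -4*(X - 7) = -4*(-7 + X) = 28 - 4*X)
P(k) = -196 (P(k) = 7*(7*(28 - 4*8)) = 7*(7*(28 - 32)) = 7*(7*(-4)) = 7*(-28) = -196)
1/(f + P(-249)) = 1/(-36361 - 196) = 1/(-36557) = -1/36557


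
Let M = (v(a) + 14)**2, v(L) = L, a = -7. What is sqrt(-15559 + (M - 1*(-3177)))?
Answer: I*sqrt(12333) ≈ 111.05*I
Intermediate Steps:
M = 49 (M = (-7 + 14)**2 = 7**2 = 49)
sqrt(-15559 + (M - 1*(-3177))) = sqrt(-15559 + (49 - 1*(-3177))) = sqrt(-15559 + (49 + 3177)) = sqrt(-15559 + 3226) = sqrt(-12333) = I*sqrt(12333)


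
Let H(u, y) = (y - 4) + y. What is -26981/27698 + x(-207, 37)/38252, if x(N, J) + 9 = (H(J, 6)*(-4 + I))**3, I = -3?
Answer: -2948269231/529751948 ≈ -5.5654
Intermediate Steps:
H(u, y) = -4 + 2*y (H(u, y) = (-4 + y) + y = -4 + 2*y)
x(N, J) = -175625 (x(N, J) = -9 + ((-4 + 2*6)*(-4 - 3))**3 = -9 + ((-4 + 12)*(-7))**3 = -9 + (8*(-7))**3 = -9 + (-56)**3 = -9 - 175616 = -175625)
-26981/27698 + x(-207, 37)/38252 = -26981/27698 - 175625/38252 = -2948269231/529751948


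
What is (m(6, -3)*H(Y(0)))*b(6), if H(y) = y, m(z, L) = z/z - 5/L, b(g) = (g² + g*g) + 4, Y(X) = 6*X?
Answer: 0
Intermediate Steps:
b(g) = 4 + 2*g² (b(g) = (g² + g²) + 4 = 2*g² + 4 = 4 + 2*g²)
m(z, L) = 1 - 5/L
(m(6, -3)*H(Y(0)))*b(6) = (((-5 - 3)/(-3))*(6*0))*(4 + 2*6²) = (-⅓*(-8)*0)*(4 + 2*36) = ((8/3)*0)*(4 + 72) = 0*76 = 0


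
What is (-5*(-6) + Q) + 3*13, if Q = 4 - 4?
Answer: 69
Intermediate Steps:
Q = 0
(-5*(-6) + Q) + 3*13 = (-5*(-6) + 0) + 3*13 = (30 + 0) + 39 = 30 + 39 = 69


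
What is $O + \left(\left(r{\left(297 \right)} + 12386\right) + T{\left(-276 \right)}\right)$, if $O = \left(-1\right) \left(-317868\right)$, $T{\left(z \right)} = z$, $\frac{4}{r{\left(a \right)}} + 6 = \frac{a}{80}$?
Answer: $\frac{60385654}{183} \approx 3.2998 \cdot 10^{5}$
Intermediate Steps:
$r{\left(a \right)} = \frac{4}{-6 + \frac{a}{80}}$
$O = 317868$
$O + \left(\left(r{\left(297 \right)} + 12386\right) + T{\left(-276 \right)}\right) = 317868 + \left(\left(\frac{320}{-480 + 297} + 12386\right) - 276\right) = 317868 + \left(\left(\frac{320}{-183} + 12386\right) - 276\right) = 317868 + \left(\left(320 \left(- \frac{1}{183}\right) + 12386\right) - 276\right) = 317868 + \left(\left(- \frac{320}{183} + 12386\right) - 276\right) = 317868 + \left(\frac{2266318}{183} - 276\right) = 317868 + \frac{2215810}{183} = \frac{60385654}{183}$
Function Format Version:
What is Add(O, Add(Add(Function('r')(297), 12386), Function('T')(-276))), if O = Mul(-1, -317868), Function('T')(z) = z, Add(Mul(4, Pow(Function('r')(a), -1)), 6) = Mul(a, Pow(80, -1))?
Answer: Rational(60385654, 183) ≈ 3.2998e+5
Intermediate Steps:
Function('r')(a) = Mul(4, Pow(Add(-6, Mul(Rational(1, 80), a)), -1)) (Function('r')(a) = Mul(4, Pow(Add(-6, Mul(a, Pow(80, -1))), -1)) = Mul(4, Pow(Add(-6, Mul(a, Rational(1, 80))), -1)) = Mul(4, Pow(Add(-6, Mul(Rational(1, 80), a)), -1)))
O = 317868
Add(O, Add(Add(Function('r')(297), 12386), Function('T')(-276))) = Add(317868, Add(Add(Mul(320, Pow(Add(-480, 297), -1)), 12386), -276)) = Add(317868, Add(Add(Mul(320, Pow(-183, -1)), 12386), -276)) = Add(317868, Add(Add(Mul(320, Rational(-1, 183)), 12386), -276)) = Add(317868, Add(Add(Rational(-320, 183), 12386), -276)) = Add(317868, Add(Rational(2266318, 183), -276)) = Add(317868, Rational(2215810, 183)) = Rational(60385654, 183)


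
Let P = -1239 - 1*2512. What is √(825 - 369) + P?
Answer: -3751 + 2*√114 ≈ -3729.6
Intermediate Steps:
P = -3751 (P = -1239 - 2512 = -3751)
√(825 - 369) + P = √(825 - 369) - 3751 = √456 - 3751 = 2*√114 - 3751 = -3751 + 2*√114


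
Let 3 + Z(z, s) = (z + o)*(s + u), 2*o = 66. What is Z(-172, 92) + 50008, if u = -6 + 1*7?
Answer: 37078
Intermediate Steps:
o = 33 (o = (½)*66 = 33)
u = 1 (u = -6 + 7 = 1)
Z(z, s) = -3 + (1 + s)*(33 + z) (Z(z, s) = -3 + (z + 33)*(s + 1) = -3 + (33 + z)*(1 + s) = -3 + (1 + s)*(33 + z))
Z(-172, 92) + 50008 = (30 - 172 + 33*92 + 92*(-172)) + 50008 = (30 - 172 + 3036 - 15824) + 50008 = -12930 + 50008 = 37078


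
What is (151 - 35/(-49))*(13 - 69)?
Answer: -8496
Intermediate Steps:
(151 - 35/(-49))*(13 - 69) = (151 - 35*(-1/49))*(-56) = (151 + 5/7)*(-56) = (1062/7)*(-56) = -8496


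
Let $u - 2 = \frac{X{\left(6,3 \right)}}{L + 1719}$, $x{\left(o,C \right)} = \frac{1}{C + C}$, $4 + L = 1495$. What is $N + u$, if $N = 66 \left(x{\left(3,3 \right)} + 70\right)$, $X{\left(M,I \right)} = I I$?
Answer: $\frac{4957313}{1070} \approx 4633.0$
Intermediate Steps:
$L = 1491$ ($L = -4 + 1495 = 1491$)
$x{\left(o,C \right)} = \frac{1}{2 C}$
$X{\left(M,I \right)} = I^{2}$
$N = 4631$ ($N = 66 \left(\frac{1}{2 \cdot 3} + 70\right) = 66 \left(\frac{1}{2} \cdot \frac{1}{3} + 70\right) = 66 \left(\frac{1}{6} + 70\right) = 66 \cdot \frac{421}{6} = 4631$)
$u = \frac{2143}{1070}$ ($u = 2 + \frac{3^{2}}{1491 + 1719} = 2 + \frac{1}{3210} \cdot 9 = 2 + \frac{3}{1070} = \frac{2143}{1070} \approx 2.0028$)
$N + u = 4631 + \frac{2143}{1070} = \frac{4957313}{1070}$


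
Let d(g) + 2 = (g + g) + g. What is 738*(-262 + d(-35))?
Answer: -272322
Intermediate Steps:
d(g) = -2 + 3*g (d(g) = -2 + ((g + g) + g) = -2 + (2*g + g) = -2 + 3*g)
738*(-262 + d(-35)) = 738*(-262 + (-2 + 3*(-35))) = 738*(-262 + (-2 - 105)) = 738*(-262 - 107) = 738*(-369) = -272322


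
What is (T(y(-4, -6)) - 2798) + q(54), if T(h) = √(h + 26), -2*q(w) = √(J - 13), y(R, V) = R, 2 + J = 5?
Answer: -2798 + √22 - I*√10/2 ≈ -2793.3 - 1.5811*I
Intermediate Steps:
J = 3 (J = -2 + 5 = 3)
q(w) = -I*√10/2 (q(w) = -√(3 - 13)/2 = -I*√10/2)
T(h) = √(26 + h)
(T(y(-4, -6)) - 2798) + q(54) = (√(26 - 4) - 2798) - I*√10/2 = (√22 - 2798) - I*√10/2 = (-2798 + √22) - I*√10/2 = -2798 + √22 - I*√10/2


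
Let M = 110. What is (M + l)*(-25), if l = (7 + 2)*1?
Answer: -2975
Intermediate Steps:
l = 9 (l = 9*1 = 9)
(M + l)*(-25) = (110 + 9)*(-25) = 119*(-25) = -2975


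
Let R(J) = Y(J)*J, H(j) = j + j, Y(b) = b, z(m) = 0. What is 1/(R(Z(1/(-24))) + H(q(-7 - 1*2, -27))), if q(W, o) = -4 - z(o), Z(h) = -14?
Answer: 1/188 ≈ 0.0053191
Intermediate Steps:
q(W, o) = -4 (q(W, o) = -4 - 1*0 = -4 + 0 = -4)
H(j) = 2*j
R(J) = J² (R(J) = J*J = J²)
1/(R(Z(1/(-24))) + H(q(-7 - 1*2, -27))) = 1/((-14)² + 2*(-4)) = 1/(196 - 8) = 1/188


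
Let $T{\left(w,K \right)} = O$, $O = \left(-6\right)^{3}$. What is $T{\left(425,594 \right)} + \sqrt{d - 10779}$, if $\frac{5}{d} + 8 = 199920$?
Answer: $-216 + \frac{i \sqrt{107695165418254}}{99956} \approx -216.0 + 103.82 i$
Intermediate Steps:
$O = -216$
$T{\left(w,K \right)} = -216$
$d = \frac{5}{199912}$ ($d = \frac{5}{-8 + 199920} = \frac{5}{199912} \approx 2.5011 \cdot 10^{-5}$)
$T{\left(425,594 \right)} + \sqrt{d - 10779} = -216 + \sqrt{\frac{5}{199912} - 10779} = -216 + \sqrt{- \frac{2154851443}{199912}} = -216 + \frac{i \sqrt{107695165418254}}{99956}$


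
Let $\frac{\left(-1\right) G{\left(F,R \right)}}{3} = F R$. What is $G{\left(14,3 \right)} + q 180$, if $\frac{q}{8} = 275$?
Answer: $395874$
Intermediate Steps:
$q = 2200$ ($q = 8 \cdot 275 = 2200$)
$G{\left(F,R \right)} = - 3 F R$
$G{\left(14,3 \right)} + q 180 = \left(-3\right) 14 \cdot 3 + 2200 \cdot 180 = -126 + 396000 = 395874$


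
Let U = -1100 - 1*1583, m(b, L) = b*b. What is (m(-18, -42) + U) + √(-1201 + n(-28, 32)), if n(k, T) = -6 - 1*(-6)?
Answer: -2359 + I*√1201 ≈ -2359.0 + 34.655*I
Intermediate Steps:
m(b, L) = b²
U = -2683 (U = -1100 - 1583 = -2683)
n(k, T) = 0 (n(k, T) = -6 + 6 = 0)
(m(-18, -42) + U) + √(-1201 + n(-28, 32)) = ((-18)² - 2683) + √(-1201 + 0) = (324 - 2683) + √(-1201) = -2359 + I*√1201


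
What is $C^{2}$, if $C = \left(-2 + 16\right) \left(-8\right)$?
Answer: $12544$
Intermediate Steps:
$C = -112$ ($C = 14 \left(-8\right) = -112$)
$C^{2} = \left(-112\right)^{2} = 12544$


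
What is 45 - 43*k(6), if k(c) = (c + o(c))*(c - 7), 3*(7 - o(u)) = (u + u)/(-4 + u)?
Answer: 518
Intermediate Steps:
o(u) = 7 - 2*u/(3*(-4 + u)) (o(u) = 7 - (u + u)/(3*(-4 + u)) = 7 - 2*u/(3*(-4 + u)))
k(c) = (-7 + c)*(c + (-84 + 19*c)/(3*(-4 + c))) (k(c) = (c + (-84 + 19*c)/(3*(-4 + c)))*(c - 7) = (c + (-84 + 19*c)/(3*(-4 + c)))*(-7 + c) = (-7 + c)*(c + (-84 + 19*c)/(3*(-4 + c))))
45 - 43*k(6) = 45 - 43*(588 - 133*6 - 14*6² + 3*6³)/(3*(-4 + 6)) = 45 - 43*(588 - 798 - 14*36 + 3*216)/(3*2) = 45 - 43*(588 - 798 - 504 + 648)/(3*2) = 45 - 43*(-66)/(3*2) = 45 - 43*(-11) = 45 + 473 = 518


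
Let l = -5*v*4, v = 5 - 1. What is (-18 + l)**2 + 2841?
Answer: 12445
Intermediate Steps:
v = 4
l = -80 (l = -5*4*4 = -20*4 = -80)
(-18 + l)**2 + 2841 = (-18 - 80)**2 + 2841 = (-98)**2 + 2841 = 9604 + 2841 = 12445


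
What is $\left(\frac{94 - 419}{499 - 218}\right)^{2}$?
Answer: $\frac{105625}{78961} \approx 1.3377$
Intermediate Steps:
$\left(\frac{94 - 419}{499 - 218}\right)^{2} = \left(- \frac{325}{281}\right)^{2} = \frac{105625}{78961}$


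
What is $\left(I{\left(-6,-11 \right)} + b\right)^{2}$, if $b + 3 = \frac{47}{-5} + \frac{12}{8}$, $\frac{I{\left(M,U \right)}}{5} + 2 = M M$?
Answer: $\frac{2531281}{100} \approx 25313.0$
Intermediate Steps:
$I{\left(M,U \right)} = -10 + 5 M^{2}$ ($I{\left(M,U \right)} = -10 + 5 M M = -10 + 5 M^{2}$)
$b = - \frac{109}{10}$ ($b = -3 + \left(\frac{47}{-5} + \frac{12}{8}\right) = -3 + \left(47 \left(- \frac{1}{5}\right) + 12 \cdot \frac{1}{8}\right) = -3 + \left(- \frac{47}{5} + \frac{3}{2}\right) = -3 - \frac{79}{10} = - \frac{109}{10} \approx -10.9$)
$\left(I{\left(-6,-11 \right)} + b\right)^{2} = \left(\left(-10 + 5 \left(-6\right)^{2}\right) - \frac{109}{10}\right)^{2} = \left(\left(-10 + 5 \cdot 36\right) - \frac{109}{10}\right)^{2} = \left(\left(-10 + 180\right) - \frac{109}{10}\right)^{2} = \left(170 - \frac{109}{10}\right)^{2} = \left(\frac{1591}{10}\right)^{2} = \frac{2531281}{100}$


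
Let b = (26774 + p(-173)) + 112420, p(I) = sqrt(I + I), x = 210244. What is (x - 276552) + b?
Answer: 72886 + I*sqrt(346) ≈ 72886.0 + 18.601*I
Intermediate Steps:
p(I) = sqrt(2)*sqrt(I) (p(I) = sqrt(2*I) = sqrt(2)*sqrt(I))
b = 139194 + I*sqrt(346) (b = (26774 + sqrt(2)*sqrt(-173)) + 112420 = (26774 + sqrt(2)*(I*sqrt(173))) + 112420 = (26774 + I*sqrt(346)) + 112420 = 139194 + I*sqrt(346) ≈ 1.3919e+5 + 18.601*I)
(x - 276552) + b = (210244 - 276552) + (139194 + I*sqrt(346)) = -66308 + (139194 + I*sqrt(346)) = 72886 + I*sqrt(346)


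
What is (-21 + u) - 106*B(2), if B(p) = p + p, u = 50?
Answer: -395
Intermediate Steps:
B(p) = 2*p
(-21 + u) - 106*B(2) = (-21 + 50) - 212*2 = 29 - 106*4 = 29 - 424 = -395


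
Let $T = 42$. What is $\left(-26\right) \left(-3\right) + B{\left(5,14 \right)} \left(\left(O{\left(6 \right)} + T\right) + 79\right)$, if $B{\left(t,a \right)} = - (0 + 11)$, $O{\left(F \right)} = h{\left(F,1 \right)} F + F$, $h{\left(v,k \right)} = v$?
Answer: $-1715$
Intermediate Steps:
$O{\left(F \right)} = F + F^{2}$ ($O{\left(F \right)} = F F + F = F^{2} + F = F + F^{2}$)
$B{\left(t,a \right)} = -11$ ($B{\left(t,a \right)} = \left(-1\right) 11 = -11$)
$\left(-26\right) \left(-3\right) + B{\left(5,14 \right)} \left(\left(O{\left(6 \right)} + T\right) + 79\right) = \left(-26\right) \left(-3\right) - 11 \left(\left(6 \left(1 + 6\right) + 42\right) + 79\right) = 78 - 11 \left(\left(6 \cdot 7 + 42\right) + 79\right) = 78 - 11 \left(\left(42 + 42\right) + 79\right) = 78 - 11 \left(84 + 79\right) = 78 - 1793 = -1715$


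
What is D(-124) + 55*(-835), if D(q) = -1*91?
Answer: -46016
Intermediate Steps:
D(q) = -91
D(-124) + 55*(-835) = -91 + 55*(-835) = -91 - 45925 = -46016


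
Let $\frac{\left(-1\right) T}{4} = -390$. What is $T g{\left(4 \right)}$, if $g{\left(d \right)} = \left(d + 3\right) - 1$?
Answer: $9360$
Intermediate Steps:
$g{\left(d \right)} = 2 + d$ ($g{\left(d \right)} = \left(3 + d\right) - 1 = 2 + d$)
$T = 1560$ ($T = \left(-4\right) \left(-390\right) = 1560$)
$T g{\left(4 \right)} = 1560 \left(2 + 4\right) = 1560 \cdot 6 = 9360$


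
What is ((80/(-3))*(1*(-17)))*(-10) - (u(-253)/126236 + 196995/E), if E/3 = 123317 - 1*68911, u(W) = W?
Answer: -4246798621103/936544884 ≈ -4534.5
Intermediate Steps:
E = 163218 (E = 3*(123317 - 1*68911) = 3*(123317 - 68911) = 3*54406 = 163218)
((80/(-3))*(1*(-17)))*(-10) - (u(-253)/126236 + 196995/E) = ((80/(-3))*(1*(-17)))*(-10) - (-253/126236 + 196995/163218) = ((80*(-1/3))*(-17))*(-10) - (-253*1/126236 + 196995*(1/163218)) = -80/3*(-17)*(-10) - (-23/11476 + 65665/54406) = (1360/3)*(-10) - 1*376160101/312181628 = -13600/3 - 376160101/312181628 = -4246798621103/936544884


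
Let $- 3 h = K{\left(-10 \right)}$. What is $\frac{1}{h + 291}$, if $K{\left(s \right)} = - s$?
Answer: $\frac{3}{863} \approx 0.0034762$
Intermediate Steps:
$h = - \frac{10}{3}$ ($h = - \frac{\left(-1\right) \left(-10\right)}{3} = \left(- \frac{1}{3}\right) 10 = - \frac{10}{3} \approx -3.3333$)
$\frac{1}{h + 291} = \frac{1}{- \frac{10}{3} + 291} = \frac{1}{\frac{863}{3}} = \frac{3}{863}$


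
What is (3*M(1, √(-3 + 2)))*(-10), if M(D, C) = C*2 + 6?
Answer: -180 - 60*I ≈ -180.0 - 60.0*I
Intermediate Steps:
M(D, C) = 6 + 2*C (M(D, C) = 2*C + 6 = 6 + 2*C)
(3*M(1, √(-3 + 2)))*(-10) = (3*(6 + 2*√(-3 + 2)))*(-10) = (3*(6 + 2*√(-1)))*(-10) = (3*(6 + 2*I))*(-10) = (18 + 6*I)*(-10) = -180 - 60*I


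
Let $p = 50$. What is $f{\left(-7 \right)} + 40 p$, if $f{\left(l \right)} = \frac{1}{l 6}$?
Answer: $\frac{83999}{42} \approx 2000.0$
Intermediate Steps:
$f{\left(l \right)} = \frac{1}{6 l}$
$f{\left(-7 \right)} + 40 p = \frac{1}{6 \left(-7\right)} + 40 \cdot 50 = \frac{1}{6} \left(- \frac{1}{7}\right) + 2000 = - \frac{1}{42} + 2000 = \frac{83999}{42}$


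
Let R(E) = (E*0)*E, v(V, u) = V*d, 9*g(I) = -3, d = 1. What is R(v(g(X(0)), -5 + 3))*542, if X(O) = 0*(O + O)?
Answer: 0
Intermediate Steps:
X(O) = 0 (X(O) = 0*(2*O) = 0)
g(I) = -⅓ (g(I) = (⅑)*(-3) = -⅓)
v(V, u) = V (v(V, u) = V*1 = V)
R(E) = 0 (R(E) = 0*E = 0)
R(v(g(X(0)), -5 + 3))*542 = 0*542 = 0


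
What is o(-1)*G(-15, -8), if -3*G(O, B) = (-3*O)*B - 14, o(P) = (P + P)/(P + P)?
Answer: 374/3 ≈ 124.67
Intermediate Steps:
o(P) = 1 (o(P) = (2*P)/((2*P)) = (2*P)*(1/(2*P)) = 1)
G(O, B) = 14/3 + B*O (G(O, B) = -((-3*O)*B - 14)/3 = -(-3*B*O - 14)/3 = -(-14 - 3*B*O)/3 = 14/3 + B*O)
o(-1)*G(-15, -8) = 1*(14/3 - 8*(-15)) = 1*(14/3 + 120) = 1*(374/3) = 374/3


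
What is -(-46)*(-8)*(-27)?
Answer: 9936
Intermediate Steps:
-(-46)*(-8)*(-27) = -46*8*(-27) = -368*(-27) = 9936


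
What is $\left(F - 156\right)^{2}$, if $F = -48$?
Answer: $41616$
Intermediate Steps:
$\left(F - 156\right)^{2} = \left(-48 - 156\right)^{2} = \left(-204\right)^{2} = 41616$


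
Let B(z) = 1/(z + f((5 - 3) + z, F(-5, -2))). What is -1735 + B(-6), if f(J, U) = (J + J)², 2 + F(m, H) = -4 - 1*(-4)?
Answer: -100629/58 ≈ -1735.0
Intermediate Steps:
F(m, H) = -2 (F(m, H) = -2 + (-4 - 1*(-4)) = -2 + (-4 + 4) = -2 + 0 = -2)
f(J, U) = 4*J² (f(J, U) = (2*J)² = 4*J²)
B(z) = 1/(z + 4*(2 + z)²) (B(z) = 1/(z + 4*((5 - 3) + z)²) = 1/(z + 4*(2 + z)²))
-1735 + B(-6) = -1735 + 1/(-6 + 4*(2 - 6)²) = -1735 + 1/(-6 + 4*(-4)²) = -1735 + 1/(-6 + 4*16) = -1735 + 1/(-6 + 64) = -1735 + 1/58 = -100629/58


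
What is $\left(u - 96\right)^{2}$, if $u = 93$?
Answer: $9$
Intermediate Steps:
$\left(u - 96\right)^{2} = \left(93 - 96\right)^{2} = \left(-3\right)^{2} = 9$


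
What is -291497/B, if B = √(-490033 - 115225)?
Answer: 291497*I*√605258/605258 ≈ 374.68*I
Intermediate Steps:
B = I*√605258 (B = √(-605258) = I*√605258 ≈ 777.98*I)
-291497/B = -291497*(-I*√605258/605258) = -(-291497)*I*√605258/605258 = 291497*I*√605258/605258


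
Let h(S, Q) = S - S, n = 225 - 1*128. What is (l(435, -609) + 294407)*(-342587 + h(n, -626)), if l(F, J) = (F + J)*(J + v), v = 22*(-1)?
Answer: -138474007987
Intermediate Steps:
n = 97 (n = 225 - 128 = 97)
v = -22
h(S, Q) = 0
l(F, J) = (-22 + J)*(F + J) (l(F, J) = (F + J)*(J - 22) = (F + J)*(-22 + J) = (-22 + J)*(F + J))
(l(435, -609) + 294407)*(-342587 + h(n, -626)) = (((-609)² - 22*435 - 22*(-609) + 435*(-609)) + 294407)*(-342587 + 0) = ((370881 - 9570 + 13398 - 264915) + 294407)*(-342587) = (109794 + 294407)*(-342587) = 404201*(-342587) = -138474007987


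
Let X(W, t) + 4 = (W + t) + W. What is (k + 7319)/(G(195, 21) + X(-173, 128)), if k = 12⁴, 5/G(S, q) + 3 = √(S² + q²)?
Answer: -239517851145/1895308103 - 420825*√4274/1895308103 ≈ -126.39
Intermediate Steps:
X(W, t) = -4 + t + 2*W (X(W, t) = -4 + ((W + t) + W) = -4 + (t + 2*W) = -4 + t + 2*W)
G(S, q) = 5/(-3 + √(S² + q²))
k = 20736
(k + 7319)/(G(195, 21) + X(-173, 128)) = (20736 + 7319)/(5/(-3 + √(195² + 21²)) + (-4 + 128 + 2*(-173))) = 28055/(5/(-3 + √(38025 + 441)) + (-4 + 128 - 346)) = 28055/(5/(-3 + √38466) - 222) = 28055/(5/(-3 + 3*√4274) - 222) = 28055/(-222 + 5/(-3 + 3*√4274))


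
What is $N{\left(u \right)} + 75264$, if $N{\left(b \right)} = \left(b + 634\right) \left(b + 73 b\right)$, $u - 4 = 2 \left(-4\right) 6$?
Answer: $-1845776$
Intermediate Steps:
$u = -44$ ($u = 4 + 2 \left(-4\right) 6 = 4 - 48 = -44$)
$N{\left(b \right)} = 74 b \left(634 + b\right)$ ($N{\left(b \right)} = \left(634 + b\right) 74 b = 74 b \left(634 + b\right)$)
$N{\left(u \right)} + 75264 = 74 \left(-44\right) \left(634 - 44\right) + 75264 = 74 \left(-44\right) 590 + 75264 = -1921040 + 75264 = -1845776$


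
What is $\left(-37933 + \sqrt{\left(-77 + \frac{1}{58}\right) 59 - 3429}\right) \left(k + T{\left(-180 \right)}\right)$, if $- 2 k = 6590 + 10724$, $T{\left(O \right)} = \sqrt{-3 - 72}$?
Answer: $\frac{\left(8657 - 5 i \sqrt{3}\right) \left(2200114 - i \sqrt{26814386}\right)}{58} \approx 3.2839 \cdot 10^{8} - 1.1014 \cdot 10^{6} i$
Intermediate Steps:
$T{\left(O \right)} = 5 i \sqrt{3}$ ($T{\left(O \right)} = \sqrt{-75} = 5 i \sqrt{3}$)
$k = -8657$ ($k = - \frac{6590 + 10724}{2} = \left(- \frac{1}{2}\right) 17314 = -8657$)
$\left(-37933 + \sqrt{\left(-77 + \frac{1}{58}\right) 59 - 3429}\right) \left(k + T{\left(-180 \right)}\right) = \left(-37933 + \sqrt{\left(-77 + \frac{1}{58}\right) 59 - 3429}\right) \left(-8657 + 5 i \sqrt{3}\right) = \left(-37933 + \sqrt{\left(- \frac{4465}{58}\right) 59 - 3429}\right) \left(-8657 + 5 i \sqrt{3}\right) = \left(-37933 + \sqrt{- \frac{263435}{58} - 3429}\right) \left(-8657 + 5 i \sqrt{3}\right) = \left(-37933 + \sqrt{- \frac{462317}{58}}\right) \left(-8657 + 5 i \sqrt{3}\right) = \left(-37933 + \frac{i \sqrt{26814386}}{58}\right) \left(-8657 + 5 i \sqrt{3}\right)$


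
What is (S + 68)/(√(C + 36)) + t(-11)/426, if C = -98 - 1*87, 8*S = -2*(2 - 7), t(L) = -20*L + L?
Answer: 209/426 - 277*I*√149/596 ≈ 0.49061 - 5.6732*I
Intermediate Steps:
t(L) = -19*L
S = 5/4 (S = (-2*(2 - 7))/8 = (-2*(-5))/8 = (⅛)*10 = 5/4 ≈ 1.2500)
C = -185 (C = -98 - 87 = -185)
(S + 68)/(√(C + 36)) + t(-11)/426 = (5/4 + 68)/(√(-185 + 36)) - 19*(-11)/426 = 277/(4*(√(-149))) + 209*(1/426) = 277/(4*((I*√149))) + 209/426 = 277*(-I*√149/149)/4 + 209/426 = -277*I*√149/596 + 209/426 = 209/426 - 277*I*√149/596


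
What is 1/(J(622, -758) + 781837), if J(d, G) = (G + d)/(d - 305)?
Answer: 317/247842193 ≈ 1.2790e-6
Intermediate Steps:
J(d, G) = (G + d)/(-305 + d)
1/(J(622, -758) + 781837) = 1/((-758 + 622)/(-305 + 622) + 781837) = 1/(-136/317 + 781837) = 1/(247842193/317) = 317/247842193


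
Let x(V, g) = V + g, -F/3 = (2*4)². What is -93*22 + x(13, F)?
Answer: -2225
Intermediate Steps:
F = -192 (F = -3*(2*4)² = -3*8² = -3*64 = -192)
-93*22 + x(13, F) = -93*22 + (13 - 192) = -2046 - 179 = -2225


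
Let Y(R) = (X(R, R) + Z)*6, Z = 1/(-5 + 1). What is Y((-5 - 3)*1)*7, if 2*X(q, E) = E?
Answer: -357/2 ≈ -178.50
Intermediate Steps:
X(q, E) = E/2
Z = -1/4 (Z = 1/(-4) = -1/4 ≈ -0.25000)
Y(R) = -3/2 + 3*R (Y(R) = (R/2 - 1/4)*6 = (-1/4 + R/2)*6 = -3/2 + 3*R)
Y((-5 - 3)*1)*7 = (-3/2 + 3*((-5 - 3)*1))*7 = (-3/2 + 3*(-8*1))*7 = (-3/2 + 3*(-8))*7 = (-3/2 - 24)*7 = -51/2*7 = -357/2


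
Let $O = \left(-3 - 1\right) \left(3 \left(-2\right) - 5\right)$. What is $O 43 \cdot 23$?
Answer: $43516$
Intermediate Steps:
$O = 44$ ($O = - 4 \left(-6 - 5\right) = \left(-4\right) \left(-11\right) = 44$)
$O 43 \cdot 23 = 44 \cdot 43 \cdot 23 = 1892 \cdot 23 = 43516$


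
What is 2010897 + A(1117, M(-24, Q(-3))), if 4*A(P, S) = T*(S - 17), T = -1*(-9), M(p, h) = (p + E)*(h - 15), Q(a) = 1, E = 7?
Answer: 8045577/4 ≈ 2.0114e+6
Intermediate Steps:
M(p, h) = (-15 + h)*(7 + p) (M(p, h) = (p + 7)*(h - 15) = (7 + p)*(-15 + h) = (-15 + h)*(7 + p))
T = 9
A(P, S) = -153/4 + 9*S/4 (A(P, S) = (9*(S - 17))/4 = (9*(-17 + S))/4 = (-153 + 9*S)/4 = -153/4 + 9*S/4)
2010897 + A(1117, M(-24, Q(-3))) = 2010897 + (-153/4 + 9*(-105 - 15*(-24) + 7*1 + 1*(-24))/4) = 2010897 + (-153/4 + 9*(-105 + 360 + 7 - 24)/4) = 2010897 + (-153/4 + (9/4)*238) = 2010897 + (-153/4 + 1071/2) = 2010897 + 1989/4 = 8045577/4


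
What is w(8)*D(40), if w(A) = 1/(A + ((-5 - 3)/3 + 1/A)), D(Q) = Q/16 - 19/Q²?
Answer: 11943/26200 ≈ 0.45584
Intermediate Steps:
D(Q) = -19/Q² + Q/16 (D(Q) = Q*(1/16) - 19/Q² = Q/16 - 19/Q² = -19/Q² + Q/16)
w(A) = 1/(-8/3 + A + 1/A) (w(A) = 1/(A + (-8*⅓ + 1/A)) = 1/(A + (-8/3 + 1/A)) = 1/(-8/3 + A + 1/A))
w(8)*D(40) = (3*8/(3 - 8*8 + 3*8²))*(-19/40² + (1/16)*40) = (3*8/(3 - 64 + 3*64))*(-19*1/1600 + 5/2) = (3*8/(3 - 64 + 192))*(-19/1600 + 5/2) = (3*8/131)*(3981/1600) = (3*8*(1/131))*(3981/1600) = (24/131)*(3981/1600) = 11943/26200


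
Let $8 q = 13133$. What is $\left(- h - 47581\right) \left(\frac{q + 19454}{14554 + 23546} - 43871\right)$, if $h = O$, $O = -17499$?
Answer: $\frac{13408261381229}{10160} \approx 1.3197 \cdot 10^{9}$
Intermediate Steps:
$q = \frac{13133}{8}$ ($q = \frac{1}{8} \cdot 13133 = \frac{13133}{8} \approx 1641.6$)
$h = -17499$
$\left(- h - 47581\right) \left(\frac{q + 19454}{14554 + 23546} - 43871\right) = \left(\left(-1\right) \left(-17499\right) - 47581\right) \left(\frac{\frac{13133}{8} + 19454}{14554 + 23546} - 43871\right) = \left(17499 - 47581\right) \left(\frac{168765}{8 \cdot 38100} - 43871\right) = - 30082 \left(\frac{168765}{8} \cdot \frac{1}{38100} - 43871\right) = - 30082 \left(\frac{11251}{20320} - 43871\right) = \left(-30082\right) \left(- \frac{891447469}{20320}\right) = \frac{13408261381229}{10160}$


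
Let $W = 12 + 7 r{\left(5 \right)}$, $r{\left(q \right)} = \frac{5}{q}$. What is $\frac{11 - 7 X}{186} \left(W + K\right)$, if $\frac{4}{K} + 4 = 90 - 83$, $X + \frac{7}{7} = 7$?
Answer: $- \frac{61}{18} \approx -3.3889$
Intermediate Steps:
$X = 6$ ($X = -1 + 7 = 6$)
$K = \frac{4}{3}$ ($K = \frac{4}{-4 + \left(90 - 83\right)} = \frac{4}{-4 + 7} = \frac{4}{3} \approx 1.3333$)
$W = 19$ ($W = 12 + 7 \cdot \frac{5}{5} = 12 + 7 \cdot 5 \cdot \frac{1}{5} = 12 + 7 \cdot 1 = 12 + 7 = 19$)
$\frac{11 - 7 X}{186} \left(W + K\right) = \frac{11 - 42}{186} \left(19 + \frac{4}{3}\right) = \left(11 - 42\right) \frac{1}{186} \cdot \frac{61}{3} = \left(-31\right) \frac{1}{186} \cdot \frac{61}{3} = \left(- \frac{1}{6}\right) \frac{61}{3} = - \frac{61}{18}$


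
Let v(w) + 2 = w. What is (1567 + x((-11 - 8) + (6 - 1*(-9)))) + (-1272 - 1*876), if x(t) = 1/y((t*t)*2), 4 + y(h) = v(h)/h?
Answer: -28485/49 ≈ -581.33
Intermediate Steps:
v(w) = -2 + w
y(h) = -4 + (-2 + h)/h
x(t) = 1/(-3 - 1/t²) (x(t) = 1/(-3 - 2*1/(2*t²)) = 1/(-3 - 1/t²))
(1567 + x((-11 - 8) + (6 - 1*(-9)))) + (-1272 - 1*876) = (1567 - ((-11 - 8) + (6 - 1*(-9)))²/(1 + 3*((-11 - 8) + (6 - 1*(-9)))²)) + (-1272 - 1*876) = (1567 - (-19 + (6 + 9))²/(1 + 3*(-19 + (6 + 9))²)) + (-1272 - 876) = (1567 - (-19 + 15)²/(1 + 3*(-19 + 15)²)) - 2148 = (1567 - 1*(-4)²/(1 + 3*(-4)²)) - 2148 = (1567 - 1*16/(1 + 3*16)) - 2148 = (1567 - 1*16/(1 + 48)) - 2148 = (1567 - 1*16/49) - 2148 = (1567 - 1*16*1/49) - 2148 = (1567 - 16/49) - 2148 = 76767/49 - 2148 = -28485/49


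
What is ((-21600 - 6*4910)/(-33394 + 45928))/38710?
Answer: -851/8086519 ≈ -0.00010524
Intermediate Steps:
((-21600 - 6*4910)/(-33394 + 45928))/38710 = ((-21600 - 29460)/12534)*(1/38710) = -51060*1/12534*(1/38710) = -8510/2089*1/38710 = -851/8086519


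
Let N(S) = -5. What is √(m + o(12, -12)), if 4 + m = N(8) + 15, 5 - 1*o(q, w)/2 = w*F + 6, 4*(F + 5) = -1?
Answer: I*√122 ≈ 11.045*I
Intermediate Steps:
F = -21/4 (F = -5 + (¼)*(-1) = -5 - ¼ = -21/4 ≈ -5.2500)
o(q, w) = -2 + 21*w/2 (o(q, w) = 10 - 2*(w*(-21/4) + 6) = 10 - 2*(-21*w/4 + 6) = 10 - 2*(6 - 21*w/4) = 10 + (-12 + 21*w/2) = -2 + 21*w/2)
m = 6 (m = -4 + (-5 + 15) = -4 + 10 = 6)
√(m + o(12, -12)) = √(6 + (-2 + (21/2)*(-12))) = √(6 + (-2 - 126)) = √(6 - 128) = √(-122) = I*√122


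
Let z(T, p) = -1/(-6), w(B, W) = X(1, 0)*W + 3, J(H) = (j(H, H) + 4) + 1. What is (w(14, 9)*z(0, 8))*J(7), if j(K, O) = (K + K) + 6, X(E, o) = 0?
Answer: 25/2 ≈ 12.500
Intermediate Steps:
j(K, O) = 6 + 2*K (j(K, O) = 2*K + 6 = 6 + 2*K)
J(H) = 11 + 2*H (J(H) = ((6 + 2*H) + 4) + 1 = (10 + 2*H) + 1 = 11 + 2*H)
w(B, W) = 3 (w(B, W) = 0*W + 3 = 0 + 3 = 3)
z(T, p) = ⅙ (z(T, p) = -1*(-⅙) = ⅙)
(w(14, 9)*z(0, 8))*J(7) = (3*(⅙))*(11 + 2*7) = (11 + 14)/2 = (½)*25 = 25/2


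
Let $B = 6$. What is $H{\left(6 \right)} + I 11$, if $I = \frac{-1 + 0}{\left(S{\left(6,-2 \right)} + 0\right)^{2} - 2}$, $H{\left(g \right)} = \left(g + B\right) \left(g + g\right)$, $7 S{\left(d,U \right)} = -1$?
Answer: $\frac{14507}{97} \approx 149.56$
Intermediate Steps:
$S{\left(d,U \right)} = - \frac{1}{7}$ ($S{\left(d,U \right)} = \frac{1}{7} \left(-1\right) = - \frac{1}{7}$)
$H{\left(g \right)} = 2 g \left(6 + g\right)$ ($H{\left(g \right)} = \left(g + 6\right) \left(g + g\right) = \left(6 + g\right) 2 g = 2 g \left(6 + g\right)$)
$I = \frac{49}{97}$ ($I = \frac{-1 + 0}{\left(- \frac{1}{7} + 0\right)^{2} - 2} = - \frac{1}{\left(- \frac{1}{7}\right)^{2} - 2} = - \frac{1}{\frac{1}{49} - 2} = - \frac{1}{- \frac{97}{49}} = \left(-1\right) \left(- \frac{49}{97}\right) = \frac{49}{97} \approx 0.50515$)
$H{\left(6 \right)} + I 11 = 2 \cdot 6 \left(6 + 6\right) + \frac{49}{97} \cdot 11 = 2 \cdot 6 \cdot 12 + \frac{539}{97} = 144 + \frac{539}{97} = \frac{14507}{97}$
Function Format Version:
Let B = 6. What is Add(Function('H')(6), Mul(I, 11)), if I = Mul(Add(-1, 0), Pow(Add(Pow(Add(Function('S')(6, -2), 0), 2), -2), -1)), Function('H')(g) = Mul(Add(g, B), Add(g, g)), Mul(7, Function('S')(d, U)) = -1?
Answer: Rational(14507, 97) ≈ 149.56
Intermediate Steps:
Function('S')(d, U) = Rational(-1, 7) (Function('S')(d, U) = Mul(Rational(1, 7), -1) = Rational(-1, 7))
Function('H')(g) = Mul(2, g, Add(6, g)) (Function('H')(g) = Mul(Add(g, 6), Add(g, g)) = Mul(Add(6, g), Mul(2, g)) = Mul(2, g, Add(6, g)))
I = Rational(49, 97) (I = Mul(Add(-1, 0), Pow(Add(Pow(Add(Rational(-1, 7), 0), 2), -2), -1)) = Mul(-1, Pow(Add(Pow(Rational(-1, 7), 2), -2), -1)) = Mul(-1, Pow(Add(Rational(1, 49), -2), -1)) = Mul(-1, Pow(Rational(-97, 49), -1)) = Mul(-1, Rational(-49, 97)) = Rational(49, 97) ≈ 0.50515)
Add(Function('H')(6), Mul(I, 11)) = Add(Mul(2, 6, Add(6, 6)), Mul(Rational(49, 97), 11)) = Add(Mul(2, 6, 12), Rational(539, 97)) = Add(144, Rational(539, 97)) = Rational(14507, 97)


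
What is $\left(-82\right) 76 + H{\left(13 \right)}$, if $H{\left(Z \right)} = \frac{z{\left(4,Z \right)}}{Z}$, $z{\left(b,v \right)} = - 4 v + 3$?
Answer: $- \frac{81065}{13} \approx -6235.8$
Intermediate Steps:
$z{\left(b,v \right)} = 3 - 4 v$
$H{\left(Z \right)} = \frac{3 - 4 Z}{Z}$
$\left(-82\right) 76 + H{\left(13 \right)} = \left(-82\right) 76 - \left(4 - \frac{3}{13}\right) = -6232 + \left(-4 + 3 \cdot \frac{1}{13}\right) = -6232 + \left(-4 + \frac{3}{13}\right) = -6232 - \frac{49}{13} = - \frac{81065}{13}$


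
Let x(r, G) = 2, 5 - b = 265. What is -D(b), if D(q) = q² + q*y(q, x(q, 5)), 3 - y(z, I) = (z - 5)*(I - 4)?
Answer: -204620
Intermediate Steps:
b = -260 (b = 5 - 1*265 = 5 - 265 = -260)
y(z, I) = 3 - (-5 + z)*(-4 + I) (y(z, I) = 3 - (z - 5)*(I - 4) = 3 - (-5 + z)*(-4 + I))
D(q) = q² + q*(-7 + 2*q) (D(q) = q² + q*(-17 + 4*q + 5*2 - 1*2*q) = q² + q*(-17 + 4*q + 10 - 2*q) = q² + q*(-7 + 2*q))
-D(b) = -(-260)*(-7 + 3*(-260)) = -(-260)*(-7 - 780) = -(-260)*(-787) = -1*204620 = -204620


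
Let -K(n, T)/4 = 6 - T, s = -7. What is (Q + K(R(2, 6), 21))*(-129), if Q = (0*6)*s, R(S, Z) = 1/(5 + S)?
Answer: -7740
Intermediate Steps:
K(n, T) = -24 + 4*T (K(n, T) = -4*(6 - T) = -24 + 4*T)
Q = 0 (Q = (0*6)*(-7) = 0*(-7) = 0)
(Q + K(R(2, 6), 21))*(-129) = (0 + (-24 + 4*21))*(-129) = (0 + (-24 + 84))*(-129) = (0 + 60)*(-129) = 60*(-129) = -7740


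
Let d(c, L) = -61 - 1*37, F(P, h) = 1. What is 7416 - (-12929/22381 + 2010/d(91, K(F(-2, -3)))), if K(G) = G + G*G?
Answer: 8156023730/1096669 ≈ 7437.1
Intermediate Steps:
K(G) = G + G**2
d(c, L) = -98 (d(c, L) = -61 - 37 = -98)
7416 - (-12929/22381 + 2010/d(91, K(F(-2, -3)))) = 7416 - (-12929/22381 + 2010/(-98)) = 7416 - (-12929*1/22381 + 2010*(-1/98)) = 7416 - (-12929/22381 - 1005/49) = 7416 - 1*(-23126426/1096669) = 7416 + 23126426/1096669 = 8156023730/1096669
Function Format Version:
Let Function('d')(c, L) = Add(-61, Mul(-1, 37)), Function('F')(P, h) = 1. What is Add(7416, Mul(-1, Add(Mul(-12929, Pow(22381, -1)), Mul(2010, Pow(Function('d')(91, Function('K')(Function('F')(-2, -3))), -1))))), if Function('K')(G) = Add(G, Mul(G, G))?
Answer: Rational(8156023730, 1096669) ≈ 7437.1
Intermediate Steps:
Function('K')(G) = Add(G, Pow(G, 2))
Function('d')(c, L) = -98 (Function('d')(c, L) = Add(-61, -37) = -98)
Add(7416, Mul(-1, Add(Mul(-12929, Pow(22381, -1)), Mul(2010, Pow(Function('d')(91, Function('K')(Function('F')(-2, -3))), -1))))) = Add(7416, Mul(-1, Add(Mul(-12929, Pow(22381, -1)), Mul(2010, Pow(-98, -1))))) = Add(7416, Mul(-1, Add(Mul(-12929, Rational(1, 22381)), Mul(2010, Rational(-1, 98))))) = Add(7416, Mul(-1, Add(Rational(-12929, 22381), Rational(-1005, 49)))) = Add(7416, Mul(-1, Rational(-23126426, 1096669))) = Add(7416, Rational(23126426, 1096669)) = Rational(8156023730, 1096669)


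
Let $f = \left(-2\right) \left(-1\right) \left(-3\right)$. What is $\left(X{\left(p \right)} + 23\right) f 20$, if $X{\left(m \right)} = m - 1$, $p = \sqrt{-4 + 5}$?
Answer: $-2760$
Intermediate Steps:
$p = 1$ ($p = \sqrt{1} = 1$)
$X{\left(m \right)} = -1 + m$
$f = -6$ ($f = 2 \left(-3\right) = -6$)
$\left(X{\left(p \right)} + 23\right) f 20 = \left(\left(-1 + 1\right) + 23\right) \left(-6\right) 20 = \left(0 + 23\right) \left(-6\right) 20 = 23 \left(-6\right) 20 = \left(-138\right) 20 = -2760$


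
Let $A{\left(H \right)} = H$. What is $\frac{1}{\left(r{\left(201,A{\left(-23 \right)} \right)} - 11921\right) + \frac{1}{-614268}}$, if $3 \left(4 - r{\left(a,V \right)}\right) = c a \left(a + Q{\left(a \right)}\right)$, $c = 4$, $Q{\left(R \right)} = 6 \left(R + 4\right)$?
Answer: $- \frac{614268}{242896923901} \approx -2.5289 \cdot 10^{-6}$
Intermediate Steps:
$Q{\left(R \right)} = 24 + 6 R$ ($Q{\left(R \right)} = 6 \left(4 + R\right) = 24 + 6 R$)
$r{\left(a,V \right)} = 4 - \frac{4 a \left(24 + 7 a\right)}{3}$ ($r{\left(a,V \right)} = 4 - \frac{4 a \left(a + \left(24 + 6 a\right)\right)}{3} = 4 - \frac{4 a \left(24 + 7 a\right)}{3}$)
$\frac{1}{\left(r{\left(201,A{\left(-23 \right)} \right)} - 11921\right) + \frac{1}{-614268}} = \frac{1}{\left(\left(4 - 6432 - \frac{28 \cdot 201^{2}}{3}\right) - 11921\right) + \frac{1}{-614268}} = \frac{1}{\left(\left(4 - 6432 - 377076\right) - 11921\right) - \frac{1}{614268}} = \frac{1}{\left(-383504 - 11921\right) - \frac{1}{614268}} = \frac{1}{-395425 - \frac{1}{614268}} = \frac{1}{- \frac{242896923901}{614268}} = - \frac{614268}{242896923901}$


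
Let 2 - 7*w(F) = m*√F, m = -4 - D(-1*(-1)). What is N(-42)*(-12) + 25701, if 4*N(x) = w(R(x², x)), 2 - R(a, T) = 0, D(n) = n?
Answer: 179901/7 - 15*√2/7 ≈ 25697.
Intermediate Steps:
m = -5 (m = -4 - (-1)*(-1) = -4 - 1*1 = -4 - 1 = -5)
R(a, T) = 2 (R(a, T) = 2 - 1*0 = 2 + 0 = 2)
w(F) = 2/7 + 5*√F/7 (w(F) = 2/7 - (-5)*√F/7 = 2/7 + 5*√F/7)
N(x) = 1/14 + 5*√2/28 (N(x) = (2/7 + 5*√2/7)/4 = 1/14 + 5*√2/28)
N(-42)*(-12) + 25701 = (1/14 + 5*√2/28)*(-12) + 25701 = (-6/7 - 15*√2/7) + 25701 = 179901/7 - 15*√2/7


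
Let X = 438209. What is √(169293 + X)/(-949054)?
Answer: -7*√12398/949054 ≈ -0.00082126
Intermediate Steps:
√(169293 + X)/(-949054) = √(169293 + 438209)/(-949054) = √607502*(-1/949054) = (7*√12398)*(-1/949054) = -7*√12398/949054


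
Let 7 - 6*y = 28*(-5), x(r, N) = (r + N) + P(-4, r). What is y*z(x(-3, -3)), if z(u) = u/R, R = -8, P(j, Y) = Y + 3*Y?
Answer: 441/8 ≈ 55.125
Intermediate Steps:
P(j, Y) = 4*Y
x(r, N) = N + 5*r (x(r, N) = (r + N) + 4*r = (N + r) + 4*r = N + 5*r)
z(u) = -u/8 (z(u) = u/(-8) = u*(-⅛) = -u/8)
y = 49/2 (y = 7/6 - 14*(-5)/3 = 7/6 - ⅙*(-140) = 7/6 + 70/3 = 49/2 ≈ 24.500)
y*z(x(-3, -3)) = 49*(-(-3 + 5*(-3))/8)/2 = 49*(-(-3 - 15)/8)/2 = 49*(-⅛*(-18))/2 = (49/2)*(9/4) = 441/8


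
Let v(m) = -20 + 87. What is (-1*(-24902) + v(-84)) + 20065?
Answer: 45034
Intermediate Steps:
v(m) = 67
(-1*(-24902) + v(-84)) + 20065 = (-1*(-24902) + 67) + 20065 = (24902 + 67) + 20065 = 24969 + 20065 = 45034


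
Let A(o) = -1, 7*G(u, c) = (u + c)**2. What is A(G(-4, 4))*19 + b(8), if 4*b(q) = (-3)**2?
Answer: -67/4 ≈ -16.750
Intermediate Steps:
G(u, c) = (c + u)**2/7 (G(u, c) = (u + c)**2/7 = (c + u)**2/7)
b(q) = 9/4 (b(q) = (1/4)*(-3)**2 = (1/4)*9 = 9/4)
A(G(-4, 4))*19 + b(8) = -1*19 + 9/4 = -19 + 9/4 = -67/4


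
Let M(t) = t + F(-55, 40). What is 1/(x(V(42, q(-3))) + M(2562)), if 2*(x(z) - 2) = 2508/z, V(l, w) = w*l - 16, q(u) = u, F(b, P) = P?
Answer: 71/184257 ≈ 0.00038533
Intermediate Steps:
V(l, w) = -16 + l*w (V(l, w) = l*w - 16 = -16 + l*w)
x(z) = 2 + 1254/z (x(z) = 2 + (2508/z)/2 = 2 + 1254/z)
M(t) = 40 + t (M(t) = t + 40 = 40 + t)
1/(x(V(42, q(-3))) + M(2562)) = 1/((2 + 1254/(-16 + 42*(-3))) + (40 + 2562)) = 1/((2 + 1254/(-16 - 126)) + 2602) = 1/((2 + 1254/(-142)) + 2602) = 1/((2 + 1254*(-1/142)) + 2602) = 1/((2 - 627/71) + 2602) = 1/(-485/71 + 2602) = 1/(184257/71) = 71/184257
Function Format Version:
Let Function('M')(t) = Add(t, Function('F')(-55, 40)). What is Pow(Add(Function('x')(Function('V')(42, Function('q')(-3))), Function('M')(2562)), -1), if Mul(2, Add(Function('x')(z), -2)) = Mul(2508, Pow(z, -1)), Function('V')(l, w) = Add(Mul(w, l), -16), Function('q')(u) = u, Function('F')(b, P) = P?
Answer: Rational(71, 184257) ≈ 0.00038533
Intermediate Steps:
Function('V')(l, w) = Add(-16, Mul(l, w)) (Function('V')(l, w) = Add(Mul(l, w), -16) = Add(-16, Mul(l, w)))
Function('x')(z) = Add(2, Mul(1254, Pow(z, -1))) (Function('x')(z) = Add(2, Mul(Rational(1, 2), Mul(2508, Pow(z, -1)))) = Add(2, Mul(1254, Pow(z, -1))))
Function('M')(t) = Add(40, t) (Function('M')(t) = Add(t, 40) = Add(40, t))
Pow(Add(Function('x')(Function('V')(42, Function('q')(-3))), Function('M')(2562)), -1) = Pow(Add(Add(2, Mul(1254, Pow(Add(-16, Mul(42, -3)), -1))), Add(40, 2562)), -1) = Pow(Add(Add(2, Mul(1254, Pow(Add(-16, -126), -1))), 2602), -1) = Pow(Add(Add(2, Mul(1254, Pow(-142, -1))), 2602), -1) = Pow(Add(Add(2, Mul(1254, Rational(-1, 142))), 2602), -1) = Pow(Add(Add(2, Rational(-627, 71)), 2602), -1) = Pow(Add(Rational(-485, 71), 2602), -1) = Pow(Rational(184257, 71), -1) = Rational(71, 184257)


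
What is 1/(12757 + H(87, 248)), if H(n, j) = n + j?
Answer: 1/13092 ≈ 7.6383e-5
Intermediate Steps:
H(n, j) = j + n
1/(12757 + H(87, 248)) = 1/(12757 + (248 + 87)) = 1/(12757 + 335) = 1/13092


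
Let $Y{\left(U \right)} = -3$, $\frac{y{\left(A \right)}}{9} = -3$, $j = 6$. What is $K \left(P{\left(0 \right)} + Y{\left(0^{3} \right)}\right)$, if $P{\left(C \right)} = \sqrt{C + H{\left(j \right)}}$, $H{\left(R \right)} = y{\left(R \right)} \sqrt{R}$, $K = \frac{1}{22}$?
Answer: $- \frac{3}{22} + \frac{3 i \sqrt[4]{2} \cdot 3^{\frac{3}{4}}}{22} \approx -0.13636 + 0.36966 i$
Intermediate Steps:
$y{\left(A \right)} = -27$ ($y{\left(A \right)} = 9 \left(-3\right) = -27$)
$K = \frac{1}{22} \approx 0.045455$
$H{\left(R \right)} = - 27 \sqrt{R}$
$P{\left(C \right)} = \sqrt{C - 27 \sqrt{6}}$
$K \left(P{\left(0 \right)} + Y{\left(0^{3} \right)}\right) = \frac{\sqrt{0 - 27 \sqrt{6}} - 3}{22} = \frac{\sqrt{- 27 \sqrt{6}} - 3}{22} = \frac{3 i \sqrt{3} \sqrt[4]{6} - 3}{22} = \frac{-3 + 3 i \sqrt{3} \sqrt[4]{6}}{22} = - \frac{3}{22} + \frac{3 i \sqrt{3} \sqrt[4]{6}}{22}$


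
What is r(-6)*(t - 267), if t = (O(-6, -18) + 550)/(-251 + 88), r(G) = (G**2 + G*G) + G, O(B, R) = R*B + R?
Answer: -2914626/163 ≈ -17881.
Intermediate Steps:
O(B, R) = R + B*R (O(B, R) = B*R + R = R + B*R)
r(G) = G + 2*G**2 (r(G) = (G**2 + G**2) + G = 2*G**2 + G = G + 2*G**2)
t = -640/163 (t = (-18*(1 - 6) + 550)/(-251 + 88) = (-18*(-5) + 550)/(-163) = (90 + 550)*(-1/163) = 640*(-1/163) = -640/163 ≈ -3.9264)
r(-6)*(t - 267) = (-6*(1 + 2*(-6)))*(-640/163 - 267) = -6*(1 - 12)*(-44161/163) = -6*(-11)*(-44161/163) = 66*(-44161/163) = -2914626/163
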